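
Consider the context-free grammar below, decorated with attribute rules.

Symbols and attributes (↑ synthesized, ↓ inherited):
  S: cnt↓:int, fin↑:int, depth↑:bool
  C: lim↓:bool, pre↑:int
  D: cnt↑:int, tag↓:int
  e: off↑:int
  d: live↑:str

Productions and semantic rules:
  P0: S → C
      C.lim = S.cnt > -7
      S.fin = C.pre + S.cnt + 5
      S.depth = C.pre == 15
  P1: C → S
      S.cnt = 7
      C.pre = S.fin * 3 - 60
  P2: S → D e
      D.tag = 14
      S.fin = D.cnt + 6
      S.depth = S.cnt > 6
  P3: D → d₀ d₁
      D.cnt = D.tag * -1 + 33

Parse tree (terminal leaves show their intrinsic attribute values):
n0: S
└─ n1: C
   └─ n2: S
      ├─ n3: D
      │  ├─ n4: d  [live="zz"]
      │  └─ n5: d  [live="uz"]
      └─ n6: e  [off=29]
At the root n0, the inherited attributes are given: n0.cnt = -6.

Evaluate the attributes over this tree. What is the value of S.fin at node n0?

1. n0.cnt = -6  [given at root]
2. n1.lim = true  [S.cnt > -7]
3. n2.cnt = 7  [7]
4. n3.tag = 14  [14]
5. n4.live = "zz"  [terminal]
6. n5.live = "uz"  [terminal]
7. n3.cnt = 19  [D.tag * -1 + 33]
8. n6.off = 29  [terminal]
9. n2.fin = 25  [D.cnt + 6]
10. n2.depth = true  [S.cnt > 6]
11. n1.pre = 15  [S.fin * 3 - 60]
12. n0.fin = 14  [C.pre + S.cnt + 5]
13. n0.depth = true  [C.pre == 15]

14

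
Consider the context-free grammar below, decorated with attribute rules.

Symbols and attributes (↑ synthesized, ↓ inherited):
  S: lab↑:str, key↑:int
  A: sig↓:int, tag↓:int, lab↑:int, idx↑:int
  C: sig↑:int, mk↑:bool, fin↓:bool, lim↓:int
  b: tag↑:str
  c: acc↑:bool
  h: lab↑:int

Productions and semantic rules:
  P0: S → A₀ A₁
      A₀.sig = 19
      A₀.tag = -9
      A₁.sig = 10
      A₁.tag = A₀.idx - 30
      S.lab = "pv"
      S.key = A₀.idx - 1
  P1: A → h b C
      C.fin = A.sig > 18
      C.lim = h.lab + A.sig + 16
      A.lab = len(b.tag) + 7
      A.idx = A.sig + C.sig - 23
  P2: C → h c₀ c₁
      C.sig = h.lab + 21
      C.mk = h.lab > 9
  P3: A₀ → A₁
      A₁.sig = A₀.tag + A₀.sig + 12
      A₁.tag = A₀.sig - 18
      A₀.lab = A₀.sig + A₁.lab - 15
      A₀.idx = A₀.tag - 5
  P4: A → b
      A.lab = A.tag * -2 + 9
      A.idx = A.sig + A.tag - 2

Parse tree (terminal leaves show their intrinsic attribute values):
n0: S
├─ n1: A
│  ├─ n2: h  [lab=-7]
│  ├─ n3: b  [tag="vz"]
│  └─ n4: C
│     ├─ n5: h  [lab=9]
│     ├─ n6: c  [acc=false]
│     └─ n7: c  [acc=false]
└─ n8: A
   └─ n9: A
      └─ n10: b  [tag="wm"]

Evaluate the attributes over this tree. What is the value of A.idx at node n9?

1. n1.sig = 19  [19]
2. n1.tag = -9  [-9]
3. n2.lab = -7  [terminal]
4. n3.tag = "vz"  [terminal]
5. n4.fin = true  [A.sig > 18]
6. n4.lim = 28  [h.lab + A.sig + 16]
7. n5.lab = 9  [terminal]
8. n6.acc = false  [terminal]
9. n7.acc = false  [terminal]
10. n4.sig = 30  [h.lab + 21]
11. n4.mk = false  [h.lab > 9]
12. n1.lab = 9  [len(b.tag) + 7]
13. n1.idx = 26  [A.sig + C.sig - 23]
14. n8.sig = 10  [10]
15. n8.tag = -4  [A₀.idx - 30]
16. n9.sig = 18  [A₀.tag + A₀.sig + 12]
17. n9.tag = -8  [A₀.sig - 18]
18. n10.tag = "wm"  [terminal]
19. n9.lab = 25  [A.tag * -2 + 9]
20. n9.idx = 8  [A.sig + A.tag - 2]
21. n8.lab = 20  [A₀.sig + A₁.lab - 15]
22. n8.idx = -9  [A₀.tag - 5]
23. n0.lab = "pv"  ["pv"]
24. n0.key = 25  [A₀.idx - 1]

8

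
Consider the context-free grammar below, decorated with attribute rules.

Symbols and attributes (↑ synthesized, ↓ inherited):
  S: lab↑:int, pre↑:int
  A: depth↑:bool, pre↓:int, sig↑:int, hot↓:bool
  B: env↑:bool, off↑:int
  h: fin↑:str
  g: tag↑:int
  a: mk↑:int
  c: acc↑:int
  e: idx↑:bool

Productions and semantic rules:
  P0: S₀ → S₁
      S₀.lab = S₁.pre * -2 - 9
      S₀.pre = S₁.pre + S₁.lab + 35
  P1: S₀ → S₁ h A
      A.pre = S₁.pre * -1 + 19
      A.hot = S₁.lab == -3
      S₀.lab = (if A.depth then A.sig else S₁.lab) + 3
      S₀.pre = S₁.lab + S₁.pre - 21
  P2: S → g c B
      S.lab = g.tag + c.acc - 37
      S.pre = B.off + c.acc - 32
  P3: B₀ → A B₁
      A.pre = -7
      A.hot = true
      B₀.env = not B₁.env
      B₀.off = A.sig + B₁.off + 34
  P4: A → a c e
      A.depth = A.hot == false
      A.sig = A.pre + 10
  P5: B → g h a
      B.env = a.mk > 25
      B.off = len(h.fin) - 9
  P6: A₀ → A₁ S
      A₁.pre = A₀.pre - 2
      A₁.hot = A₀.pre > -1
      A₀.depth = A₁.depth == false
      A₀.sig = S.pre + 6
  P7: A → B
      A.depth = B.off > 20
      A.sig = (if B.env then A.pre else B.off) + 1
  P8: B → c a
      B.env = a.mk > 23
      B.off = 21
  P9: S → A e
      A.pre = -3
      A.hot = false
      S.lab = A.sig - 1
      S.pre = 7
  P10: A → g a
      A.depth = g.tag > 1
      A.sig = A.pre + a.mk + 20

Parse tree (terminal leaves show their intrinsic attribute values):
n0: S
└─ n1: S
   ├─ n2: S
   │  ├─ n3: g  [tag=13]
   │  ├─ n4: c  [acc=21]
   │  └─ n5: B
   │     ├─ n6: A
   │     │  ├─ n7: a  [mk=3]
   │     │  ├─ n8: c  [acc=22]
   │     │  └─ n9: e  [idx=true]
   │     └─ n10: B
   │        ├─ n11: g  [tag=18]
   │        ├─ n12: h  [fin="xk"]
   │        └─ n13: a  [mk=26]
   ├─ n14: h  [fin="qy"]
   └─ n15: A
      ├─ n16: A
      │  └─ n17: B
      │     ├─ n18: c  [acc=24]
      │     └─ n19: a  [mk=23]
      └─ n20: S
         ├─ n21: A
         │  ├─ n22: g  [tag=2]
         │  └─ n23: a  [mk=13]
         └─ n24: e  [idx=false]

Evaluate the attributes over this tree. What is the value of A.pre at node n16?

1. n3.tag = 13  [terminal]
2. n4.acc = 21  [terminal]
3. n6.pre = -7  [-7]
4. n6.hot = true  [true]
5. n7.mk = 3  [terminal]
6. n8.acc = 22  [terminal]
7. n9.idx = true  [terminal]
8. n6.depth = false  [A.hot == false]
9. n6.sig = 3  [A.pre + 10]
10. n11.tag = 18  [terminal]
11. n12.fin = "xk"  [terminal]
12. n13.mk = 26  [terminal]
13. n10.env = true  [a.mk > 25]
14. n10.off = -7  [len(h.fin) - 9]
15. n5.env = false  [not B₁.env]
16. n5.off = 30  [A.sig + B₁.off + 34]
17. n2.lab = -3  [g.tag + c.acc - 37]
18. n2.pre = 19  [B.off + c.acc - 32]
19. n14.fin = "qy"  [terminal]
20. n15.pre = 0  [S₁.pre * -1 + 19]
21. n15.hot = true  [S₁.lab == -3]
22. n16.pre = -2  [A₀.pre - 2]
23. n16.hot = true  [A₀.pre > -1]
24. n18.acc = 24  [terminal]
25. n19.mk = 23  [terminal]
26. n17.env = false  [a.mk > 23]
27. n17.off = 21  [21]
28. n16.depth = true  [B.off > 20]
29. n16.sig = 22  [(if B.env then A.pre else B.off) + 1]
30. n21.pre = -3  [-3]
31. n21.hot = false  [false]
32. n22.tag = 2  [terminal]
33. n23.mk = 13  [terminal]
34. n21.depth = true  [g.tag > 1]
35. n21.sig = 30  [A.pre + a.mk + 20]
36. n24.idx = false  [terminal]
37. n20.lab = 29  [A.sig - 1]
38. n20.pre = 7  [7]
39. n15.depth = false  [A₁.depth == false]
40. n15.sig = 13  [S.pre + 6]
41. n1.lab = 0  [(if A.depth then A.sig else S₁.lab) + 3]
42. n1.pre = -5  [S₁.lab + S₁.pre - 21]
43. n0.lab = 1  [S₁.pre * -2 - 9]
44. n0.pre = 30  [S₁.pre + S₁.lab + 35]

-2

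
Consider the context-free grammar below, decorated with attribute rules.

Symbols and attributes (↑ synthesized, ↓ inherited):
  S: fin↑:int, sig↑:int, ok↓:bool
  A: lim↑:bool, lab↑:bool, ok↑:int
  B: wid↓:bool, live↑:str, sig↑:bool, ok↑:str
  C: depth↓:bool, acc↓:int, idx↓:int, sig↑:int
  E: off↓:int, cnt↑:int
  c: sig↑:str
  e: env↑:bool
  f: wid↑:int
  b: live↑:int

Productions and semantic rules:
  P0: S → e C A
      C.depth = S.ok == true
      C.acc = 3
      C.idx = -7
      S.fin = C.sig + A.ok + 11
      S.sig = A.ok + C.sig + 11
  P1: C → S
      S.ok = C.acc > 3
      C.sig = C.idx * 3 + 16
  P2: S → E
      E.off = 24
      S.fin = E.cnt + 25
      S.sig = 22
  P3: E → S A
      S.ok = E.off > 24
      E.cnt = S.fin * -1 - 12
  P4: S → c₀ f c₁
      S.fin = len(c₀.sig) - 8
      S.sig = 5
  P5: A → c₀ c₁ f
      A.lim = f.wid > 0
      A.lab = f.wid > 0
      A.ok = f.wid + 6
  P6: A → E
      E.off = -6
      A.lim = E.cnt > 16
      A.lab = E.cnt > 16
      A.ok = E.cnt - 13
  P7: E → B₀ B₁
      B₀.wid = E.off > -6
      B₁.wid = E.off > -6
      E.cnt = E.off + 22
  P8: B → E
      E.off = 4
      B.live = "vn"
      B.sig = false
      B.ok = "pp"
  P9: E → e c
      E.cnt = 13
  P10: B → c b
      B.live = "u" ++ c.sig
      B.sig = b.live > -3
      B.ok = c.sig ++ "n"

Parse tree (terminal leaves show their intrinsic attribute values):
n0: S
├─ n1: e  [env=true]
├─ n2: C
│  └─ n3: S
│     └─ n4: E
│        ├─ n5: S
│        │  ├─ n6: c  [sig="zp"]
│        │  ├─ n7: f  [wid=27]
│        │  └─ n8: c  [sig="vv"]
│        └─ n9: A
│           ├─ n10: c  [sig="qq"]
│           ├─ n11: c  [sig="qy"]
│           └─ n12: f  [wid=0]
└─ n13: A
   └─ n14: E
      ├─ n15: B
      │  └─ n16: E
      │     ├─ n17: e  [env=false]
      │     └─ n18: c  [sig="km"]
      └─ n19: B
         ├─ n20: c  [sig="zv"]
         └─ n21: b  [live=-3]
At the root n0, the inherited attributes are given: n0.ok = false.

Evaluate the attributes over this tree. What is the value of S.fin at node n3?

19

1. n0.ok = false  [given at root]
2. n1.env = true  [terminal]
3. n2.depth = false  [S.ok == true]
4. n2.acc = 3  [3]
5. n2.idx = -7  [-7]
6. n3.ok = false  [C.acc > 3]
7. n4.off = 24  [24]
8. n5.ok = false  [E.off > 24]
9. n6.sig = "zp"  [terminal]
10. n7.wid = 27  [terminal]
11. n8.sig = "vv"  [terminal]
12. n5.fin = -6  [len(c₀.sig) - 8]
13. n5.sig = 5  [5]
14. n10.sig = "qq"  [terminal]
15. n11.sig = "qy"  [terminal]
16. n12.wid = 0  [terminal]
17. n9.lim = false  [f.wid > 0]
18. n9.lab = false  [f.wid > 0]
19. n9.ok = 6  [f.wid + 6]
20. n4.cnt = -6  [S.fin * -1 - 12]
21. n3.fin = 19  [E.cnt + 25]
22. n3.sig = 22  [22]
23. n2.sig = -5  [C.idx * 3 + 16]
24. n14.off = -6  [-6]
25. n15.wid = false  [E.off > -6]
26. n16.off = 4  [4]
27. n17.env = false  [terminal]
28. n18.sig = "km"  [terminal]
29. n16.cnt = 13  [13]
30. n15.live = "vn"  ["vn"]
31. n15.sig = false  [false]
32. n15.ok = "pp"  ["pp"]
33. n19.wid = false  [E.off > -6]
34. n20.sig = "zv"  [terminal]
35. n21.live = -3  [terminal]
36. n19.live = "uzv"  ["u" ++ c.sig]
37. n19.sig = false  [b.live > -3]
38. n19.ok = "zvn"  [c.sig ++ "n"]
39. n14.cnt = 16  [E.off + 22]
40. n13.lim = false  [E.cnt > 16]
41. n13.lab = false  [E.cnt > 16]
42. n13.ok = 3  [E.cnt - 13]
43. n0.fin = 9  [C.sig + A.ok + 11]
44. n0.sig = 9  [A.ok + C.sig + 11]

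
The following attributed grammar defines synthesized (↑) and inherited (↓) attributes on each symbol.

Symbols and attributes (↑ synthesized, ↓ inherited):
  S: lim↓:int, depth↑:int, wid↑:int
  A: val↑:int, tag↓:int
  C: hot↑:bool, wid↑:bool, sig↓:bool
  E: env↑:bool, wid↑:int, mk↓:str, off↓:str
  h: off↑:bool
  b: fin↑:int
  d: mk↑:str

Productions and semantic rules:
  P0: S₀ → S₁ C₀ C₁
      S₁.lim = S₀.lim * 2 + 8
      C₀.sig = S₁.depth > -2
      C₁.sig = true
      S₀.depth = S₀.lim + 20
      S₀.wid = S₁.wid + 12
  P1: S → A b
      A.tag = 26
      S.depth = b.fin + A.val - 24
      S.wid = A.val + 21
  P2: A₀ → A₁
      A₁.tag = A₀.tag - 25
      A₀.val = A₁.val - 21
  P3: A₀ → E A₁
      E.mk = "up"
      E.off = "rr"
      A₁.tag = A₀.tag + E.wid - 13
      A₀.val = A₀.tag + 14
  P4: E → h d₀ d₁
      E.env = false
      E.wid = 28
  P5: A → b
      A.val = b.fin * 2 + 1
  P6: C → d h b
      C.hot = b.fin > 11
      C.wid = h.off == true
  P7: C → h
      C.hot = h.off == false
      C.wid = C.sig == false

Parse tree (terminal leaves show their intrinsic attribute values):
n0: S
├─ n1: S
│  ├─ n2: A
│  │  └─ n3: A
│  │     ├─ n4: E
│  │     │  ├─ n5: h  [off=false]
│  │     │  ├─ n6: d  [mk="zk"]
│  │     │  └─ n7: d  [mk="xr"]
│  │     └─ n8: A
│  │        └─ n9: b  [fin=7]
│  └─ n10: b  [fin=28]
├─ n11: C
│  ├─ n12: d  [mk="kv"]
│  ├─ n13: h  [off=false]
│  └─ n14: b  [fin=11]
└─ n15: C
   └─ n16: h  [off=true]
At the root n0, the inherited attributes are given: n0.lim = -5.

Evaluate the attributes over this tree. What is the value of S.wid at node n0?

27

1. n0.lim = -5  [given at root]
2. n1.lim = -2  [S₀.lim * 2 + 8]
3. n2.tag = 26  [26]
4. n3.tag = 1  [A₀.tag - 25]
5. n4.mk = "up"  ["up"]
6. n4.off = "rr"  ["rr"]
7. n5.off = false  [terminal]
8. n6.mk = "zk"  [terminal]
9. n7.mk = "xr"  [terminal]
10. n4.env = false  [false]
11. n4.wid = 28  [28]
12. n8.tag = 16  [A₀.tag + E.wid - 13]
13. n9.fin = 7  [terminal]
14. n8.val = 15  [b.fin * 2 + 1]
15. n3.val = 15  [A₀.tag + 14]
16. n2.val = -6  [A₁.val - 21]
17. n10.fin = 28  [terminal]
18. n1.depth = -2  [b.fin + A.val - 24]
19. n1.wid = 15  [A.val + 21]
20. n11.sig = false  [S₁.depth > -2]
21. n12.mk = "kv"  [terminal]
22. n13.off = false  [terminal]
23. n14.fin = 11  [terminal]
24. n11.hot = false  [b.fin > 11]
25. n11.wid = false  [h.off == true]
26. n15.sig = true  [true]
27. n16.off = true  [terminal]
28. n15.hot = false  [h.off == false]
29. n15.wid = false  [C.sig == false]
30. n0.depth = 15  [S₀.lim + 20]
31. n0.wid = 27  [S₁.wid + 12]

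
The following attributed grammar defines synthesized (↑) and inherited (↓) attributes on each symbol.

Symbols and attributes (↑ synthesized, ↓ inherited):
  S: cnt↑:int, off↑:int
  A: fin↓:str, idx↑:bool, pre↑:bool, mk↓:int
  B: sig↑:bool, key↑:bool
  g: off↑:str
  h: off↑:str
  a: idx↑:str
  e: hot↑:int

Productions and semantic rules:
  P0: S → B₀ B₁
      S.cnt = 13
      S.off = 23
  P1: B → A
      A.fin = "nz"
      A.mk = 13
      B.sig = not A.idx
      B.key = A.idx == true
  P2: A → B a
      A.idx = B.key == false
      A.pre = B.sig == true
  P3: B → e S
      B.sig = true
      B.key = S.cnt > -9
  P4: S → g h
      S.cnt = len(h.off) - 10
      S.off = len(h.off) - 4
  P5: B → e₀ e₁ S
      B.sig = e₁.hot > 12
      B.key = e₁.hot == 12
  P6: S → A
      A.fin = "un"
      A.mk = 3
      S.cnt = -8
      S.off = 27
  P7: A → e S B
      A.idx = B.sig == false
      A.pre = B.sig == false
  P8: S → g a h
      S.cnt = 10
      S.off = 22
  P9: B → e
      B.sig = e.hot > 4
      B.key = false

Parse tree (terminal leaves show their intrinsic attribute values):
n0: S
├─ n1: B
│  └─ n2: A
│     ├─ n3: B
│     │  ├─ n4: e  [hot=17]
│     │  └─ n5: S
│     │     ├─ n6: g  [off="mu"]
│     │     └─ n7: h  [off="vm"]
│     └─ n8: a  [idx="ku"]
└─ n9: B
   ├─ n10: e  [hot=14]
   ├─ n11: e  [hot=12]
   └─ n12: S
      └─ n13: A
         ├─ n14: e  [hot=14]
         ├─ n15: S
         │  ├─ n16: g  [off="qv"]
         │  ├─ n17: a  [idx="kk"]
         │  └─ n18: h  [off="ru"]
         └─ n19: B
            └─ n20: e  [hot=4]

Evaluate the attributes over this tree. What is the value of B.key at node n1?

false

1. n2.fin = "nz"  ["nz"]
2. n2.mk = 13  [13]
3. n4.hot = 17  [terminal]
4. n6.off = "mu"  [terminal]
5. n7.off = "vm"  [terminal]
6. n5.cnt = -8  [len(h.off) - 10]
7. n5.off = -2  [len(h.off) - 4]
8. n3.sig = true  [true]
9. n3.key = true  [S.cnt > -9]
10. n8.idx = "ku"  [terminal]
11. n2.idx = false  [B.key == false]
12. n2.pre = true  [B.sig == true]
13. n1.sig = true  [not A.idx]
14. n1.key = false  [A.idx == true]
15. n10.hot = 14  [terminal]
16. n11.hot = 12  [terminal]
17. n13.fin = "un"  ["un"]
18. n13.mk = 3  [3]
19. n14.hot = 14  [terminal]
20. n16.off = "qv"  [terminal]
21. n17.idx = "kk"  [terminal]
22. n18.off = "ru"  [terminal]
23. n15.cnt = 10  [10]
24. n15.off = 22  [22]
25. n20.hot = 4  [terminal]
26. n19.sig = false  [e.hot > 4]
27. n19.key = false  [false]
28. n13.idx = true  [B.sig == false]
29. n13.pre = true  [B.sig == false]
30. n12.cnt = -8  [-8]
31. n12.off = 27  [27]
32. n9.sig = false  [e₁.hot > 12]
33. n9.key = true  [e₁.hot == 12]
34. n0.cnt = 13  [13]
35. n0.off = 23  [23]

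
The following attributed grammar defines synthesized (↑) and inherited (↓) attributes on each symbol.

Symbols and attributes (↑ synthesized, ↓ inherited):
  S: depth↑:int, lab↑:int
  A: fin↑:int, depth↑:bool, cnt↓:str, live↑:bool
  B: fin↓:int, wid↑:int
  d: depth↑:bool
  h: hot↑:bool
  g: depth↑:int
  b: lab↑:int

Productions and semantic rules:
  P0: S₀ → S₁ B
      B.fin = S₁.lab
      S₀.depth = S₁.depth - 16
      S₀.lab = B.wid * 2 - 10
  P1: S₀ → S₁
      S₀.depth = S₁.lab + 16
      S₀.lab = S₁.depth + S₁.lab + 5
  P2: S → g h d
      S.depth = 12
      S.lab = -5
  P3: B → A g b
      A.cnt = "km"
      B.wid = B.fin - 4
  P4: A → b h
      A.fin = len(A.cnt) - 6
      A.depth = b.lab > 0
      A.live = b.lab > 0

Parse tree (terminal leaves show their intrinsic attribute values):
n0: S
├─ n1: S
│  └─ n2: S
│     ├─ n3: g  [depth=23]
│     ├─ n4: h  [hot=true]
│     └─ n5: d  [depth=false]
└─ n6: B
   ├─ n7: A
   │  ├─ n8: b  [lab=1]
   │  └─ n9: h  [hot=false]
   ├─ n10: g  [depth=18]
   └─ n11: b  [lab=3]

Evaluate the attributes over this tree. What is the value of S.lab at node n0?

1. n3.depth = 23  [terminal]
2. n4.hot = true  [terminal]
3. n5.depth = false  [terminal]
4. n2.depth = 12  [12]
5. n2.lab = -5  [-5]
6. n1.depth = 11  [S₁.lab + 16]
7. n1.lab = 12  [S₁.depth + S₁.lab + 5]
8. n6.fin = 12  [S₁.lab]
9. n7.cnt = "km"  ["km"]
10. n8.lab = 1  [terminal]
11. n9.hot = false  [terminal]
12. n7.fin = -4  [len(A.cnt) - 6]
13. n7.depth = true  [b.lab > 0]
14. n7.live = true  [b.lab > 0]
15. n10.depth = 18  [terminal]
16. n11.lab = 3  [terminal]
17. n6.wid = 8  [B.fin - 4]
18. n0.depth = -5  [S₁.depth - 16]
19. n0.lab = 6  [B.wid * 2 - 10]

6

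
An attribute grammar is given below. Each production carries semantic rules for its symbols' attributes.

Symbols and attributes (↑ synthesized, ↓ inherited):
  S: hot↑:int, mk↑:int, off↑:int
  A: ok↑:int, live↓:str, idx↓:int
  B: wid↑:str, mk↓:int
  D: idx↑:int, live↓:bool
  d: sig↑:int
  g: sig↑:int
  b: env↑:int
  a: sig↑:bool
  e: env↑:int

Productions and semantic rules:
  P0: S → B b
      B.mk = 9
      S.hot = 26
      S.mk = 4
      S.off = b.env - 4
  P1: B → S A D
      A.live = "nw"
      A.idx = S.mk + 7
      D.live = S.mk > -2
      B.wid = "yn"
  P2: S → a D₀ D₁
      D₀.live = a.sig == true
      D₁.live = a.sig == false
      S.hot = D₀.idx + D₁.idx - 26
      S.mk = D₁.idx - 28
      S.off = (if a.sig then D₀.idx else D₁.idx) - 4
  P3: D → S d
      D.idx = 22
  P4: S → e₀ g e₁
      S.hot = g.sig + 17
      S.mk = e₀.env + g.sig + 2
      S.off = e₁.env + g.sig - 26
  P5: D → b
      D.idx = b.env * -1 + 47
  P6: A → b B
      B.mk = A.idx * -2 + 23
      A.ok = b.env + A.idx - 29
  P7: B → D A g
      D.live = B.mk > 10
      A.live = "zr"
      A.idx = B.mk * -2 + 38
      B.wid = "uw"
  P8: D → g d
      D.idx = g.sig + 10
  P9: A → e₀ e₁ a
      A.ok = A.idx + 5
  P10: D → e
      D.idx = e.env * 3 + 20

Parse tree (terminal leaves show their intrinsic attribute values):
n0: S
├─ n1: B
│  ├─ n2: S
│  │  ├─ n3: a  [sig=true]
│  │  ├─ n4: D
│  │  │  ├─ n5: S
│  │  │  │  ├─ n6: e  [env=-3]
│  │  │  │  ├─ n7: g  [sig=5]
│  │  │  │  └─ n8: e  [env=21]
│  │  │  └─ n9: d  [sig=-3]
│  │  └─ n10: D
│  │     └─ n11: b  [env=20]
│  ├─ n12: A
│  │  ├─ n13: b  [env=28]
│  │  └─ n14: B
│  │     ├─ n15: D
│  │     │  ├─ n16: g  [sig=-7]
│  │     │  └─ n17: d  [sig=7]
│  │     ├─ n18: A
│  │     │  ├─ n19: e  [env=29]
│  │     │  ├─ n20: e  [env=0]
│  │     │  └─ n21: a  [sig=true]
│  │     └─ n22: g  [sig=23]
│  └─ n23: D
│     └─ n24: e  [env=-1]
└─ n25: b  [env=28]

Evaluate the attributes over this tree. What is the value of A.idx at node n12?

6

1. n1.mk = 9  [9]
2. n3.sig = true  [terminal]
3. n4.live = true  [a.sig == true]
4. n6.env = -3  [terminal]
5. n7.sig = 5  [terminal]
6. n8.env = 21  [terminal]
7. n5.hot = 22  [g.sig + 17]
8. n5.mk = 4  [e₀.env + g.sig + 2]
9. n5.off = 0  [e₁.env + g.sig - 26]
10. n9.sig = -3  [terminal]
11. n4.idx = 22  [22]
12. n10.live = false  [a.sig == false]
13. n11.env = 20  [terminal]
14. n10.idx = 27  [b.env * -1 + 47]
15. n2.hot = 23  [D₀.idx + D₁.idx - 26]
16. n2.mk = -1  [D₁.idx - 28]
17. n2.off = 18  [(if a.sig then D₀.idx else D₁.idx) - 4]
18. n12.live = "nw"  ["nw"]
19. n12.idx = 6  [S.mk + 7]
20. n13.env = 28  [terminal]
21. n14.mk = 11  [A.idx * -2 + 23]
22. n15.live = true  [B.mk > 10]
23. n16.sig = -7  [terminal]
24. n17.sig = 7  [terminal]
25. n15.idx = 3  [g.sig + 10]
26. n18.live = "zr"  ["zr"]
27. n18.idx = 16  [B.mk * -2 + 38]
28. n19.env = 29  [terminal]
29. n20.env = 0  [terminal]
30. n21.sig = true  [terminal]
31. n18.ok = 21  [A.idx + 5]
32. n22.sig = 23  [terminal]
33. n14.wid = "uw"  ["uw"]
34. n12.ok = 5  [b.env + A.idx - 29]
35. n23.live = true  [S.mk > -2]
36. n24.env = -1  [terminal]
37. n23.idx = 17  [e.env * 3 + 20]
38. n1.wid = "yn"  ["yn"]
39. n25.env = 28  [terminal]
40. n0.hot = 26  [26]
41. n0.mk = 4  [4]
42. n0.off = 24  [b.env - 4]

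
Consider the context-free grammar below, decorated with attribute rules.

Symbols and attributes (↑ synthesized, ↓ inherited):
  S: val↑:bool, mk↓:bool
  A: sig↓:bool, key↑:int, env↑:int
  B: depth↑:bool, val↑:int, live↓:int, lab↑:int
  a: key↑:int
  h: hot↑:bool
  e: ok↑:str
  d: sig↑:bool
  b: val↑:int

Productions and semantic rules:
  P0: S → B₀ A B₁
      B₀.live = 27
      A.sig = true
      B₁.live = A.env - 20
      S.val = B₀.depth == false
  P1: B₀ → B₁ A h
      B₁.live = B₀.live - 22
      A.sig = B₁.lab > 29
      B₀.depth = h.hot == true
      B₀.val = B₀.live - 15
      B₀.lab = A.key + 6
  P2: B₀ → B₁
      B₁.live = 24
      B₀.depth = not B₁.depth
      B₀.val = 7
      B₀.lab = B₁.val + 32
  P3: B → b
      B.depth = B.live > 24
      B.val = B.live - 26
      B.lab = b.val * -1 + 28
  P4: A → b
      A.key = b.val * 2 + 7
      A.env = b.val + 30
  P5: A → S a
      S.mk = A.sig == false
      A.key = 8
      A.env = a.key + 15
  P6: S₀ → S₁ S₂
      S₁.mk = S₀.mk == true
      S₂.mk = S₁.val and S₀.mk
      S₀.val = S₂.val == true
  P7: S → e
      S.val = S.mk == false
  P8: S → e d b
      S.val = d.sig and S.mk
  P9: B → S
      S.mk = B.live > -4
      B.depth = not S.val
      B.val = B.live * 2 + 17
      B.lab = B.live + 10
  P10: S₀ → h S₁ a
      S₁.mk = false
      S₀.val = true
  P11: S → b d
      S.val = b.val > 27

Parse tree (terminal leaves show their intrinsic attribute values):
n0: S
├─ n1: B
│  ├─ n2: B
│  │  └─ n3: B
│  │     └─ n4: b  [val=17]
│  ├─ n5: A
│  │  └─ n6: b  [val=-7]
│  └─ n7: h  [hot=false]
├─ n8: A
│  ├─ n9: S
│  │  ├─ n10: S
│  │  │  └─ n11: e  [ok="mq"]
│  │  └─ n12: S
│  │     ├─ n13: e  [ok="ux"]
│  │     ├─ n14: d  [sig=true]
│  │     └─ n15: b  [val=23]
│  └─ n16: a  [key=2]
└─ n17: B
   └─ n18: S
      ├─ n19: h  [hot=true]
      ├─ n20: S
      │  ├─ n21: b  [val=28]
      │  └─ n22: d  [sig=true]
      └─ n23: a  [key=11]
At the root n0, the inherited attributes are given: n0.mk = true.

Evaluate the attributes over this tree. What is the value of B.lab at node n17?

7

1. n0.mk = true  [given at root]
2. n1.live = 27  [27]
3. n2.live = 5  [B₀.live - 22]
4. n3.live = 24  [24]
5. n4.val = 17  [terminal]
6. n3.depth = false  [B.live > 24]
7. n3.val = -2  [B.live - 26]
8. n3.lab = 11  [b.val * -1 + 28]
9. n2.depth = true  [not B₁.depth]
10. n2.val = 7  [7]
11. n2.lab = 30  [B₁.val + 32]
12. n5.sig = true  [B₁.lab > 29]
13. n6.val = -7  [terminal]
14. n5.key = -7  [b.val * 2 + 7]
15. n5.env = 23  [b.val + 30]
16. n7.hot = false  [terminal]
17. n1.depth = false  [h.hot == true]
18. n1.val = 12  [B₀.live - 15]
19. n1.lab = -1  [A.key + 6]
20. n8.sig = true  [true]
21. n9.mk = false  [A.sig == false]
22. n10.mk = false  [S₀.mk == true]
23. n11.ok = "mq"  [terminal]
24. n10.val = true  [S.mk == false]
25. n12.mk = false  [S₁.val and S₀.mk]
26. n13.ok = "ux"  [terminal]
27. n14.sig = true  [terminal]
28. n15.val = 23  [terminal]
29. n12.val = false  [d.sig and S.mk]
30. n9.val = false  [S₂.val == true]
31. n16.key = 2  [terminal]
32. n8.key = 8  [8]
33. n8.env = 17  [a.key + 15]
34. n17.live = -3  [A.env - 20]
35. n18.mk = true  [B.live > -4]
36. n19.hot = true  [terminal]
37. n20.mk = false  [false]
38. n21.val = 28  [terminal]
39. n22.sig = true  [terminal]
40. n20.val = true  [b.val > 27]
41. n23.key = 11  [terminal]
42. n18.val = true  [true]
43. n17.depth = false  [not S.val]
44. n17.val = 11  [B.live * 2 + 17]
45. n17.lab = 7  [B.live + 10]
46. n0.val = true  [B₀.depth == false]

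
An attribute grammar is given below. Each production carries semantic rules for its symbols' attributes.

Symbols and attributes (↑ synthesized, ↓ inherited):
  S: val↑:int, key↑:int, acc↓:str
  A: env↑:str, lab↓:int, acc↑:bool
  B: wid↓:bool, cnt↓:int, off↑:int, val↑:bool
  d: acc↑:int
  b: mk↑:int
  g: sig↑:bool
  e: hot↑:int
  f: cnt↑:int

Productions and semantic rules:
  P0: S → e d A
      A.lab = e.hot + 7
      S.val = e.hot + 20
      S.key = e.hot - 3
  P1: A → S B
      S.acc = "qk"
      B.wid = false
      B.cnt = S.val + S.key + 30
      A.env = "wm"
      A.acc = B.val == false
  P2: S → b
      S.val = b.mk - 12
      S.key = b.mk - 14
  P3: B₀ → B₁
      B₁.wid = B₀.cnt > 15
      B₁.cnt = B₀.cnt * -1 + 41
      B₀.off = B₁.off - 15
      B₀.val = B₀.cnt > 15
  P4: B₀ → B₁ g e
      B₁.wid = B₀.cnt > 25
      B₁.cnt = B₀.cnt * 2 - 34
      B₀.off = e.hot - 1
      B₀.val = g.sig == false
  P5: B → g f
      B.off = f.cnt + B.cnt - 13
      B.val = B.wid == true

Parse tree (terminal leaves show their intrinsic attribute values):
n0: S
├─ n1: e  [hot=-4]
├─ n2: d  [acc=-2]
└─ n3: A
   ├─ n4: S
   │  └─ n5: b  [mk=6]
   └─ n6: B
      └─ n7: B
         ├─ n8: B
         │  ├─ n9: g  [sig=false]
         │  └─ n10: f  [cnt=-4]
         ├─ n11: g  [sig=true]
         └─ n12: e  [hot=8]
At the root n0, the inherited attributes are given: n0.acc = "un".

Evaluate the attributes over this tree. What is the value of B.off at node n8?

-1

1. n0.acc = "un"  [given at root]
2. n1.hot = -4  [terminal]
3. n2.acc = -2  [terminal]
4. n3.lab = 3  [e.hot + 7]
5. n4.acc = "qk"  ["qk"]
6. n5.mk = 6  [terminal]
7. n4.val = -6  [b.mk - 12]
8. n4.key = -8  [b.mk - 14]
9. n6.wid = false  [false]
10. n6.cnt = 16  [S.val + S.key + 30]
11. n7.wid = true  [B₀.cnt > 15]
12. n7.cnt = 25  [B₀.cnt * -1 + 41]
13. n8.wid = false  [B₀.cnt > 25]
14. n8.cnt = 16  [B₀.cnt * 2 - 34]
15. n9.sig = false  [terminal]
16. n10.cnt = -4  [terminal]
17. n8.off = -1  [f.cnt + B.cnt - 13]
18. n8.val = false  [B.wid == true]
19. n11.sig = true  [terminal]
20. n12.hot = 8  [terminal]
21. n7.off = 7  [e.hot - 1]
22. n7.val = false  [g.sig == false]
23. n6.off = -8  [B₁.off - 15]
24. n6.val = true  [B₀.cnt > 15]
25. n3.env = "wm"  ["wm"]
26. n3.acc = false  [B.val == false]
27. n0.val = 16  [e.hot + 20]
28. n0.key = -7  [e.hot - 3]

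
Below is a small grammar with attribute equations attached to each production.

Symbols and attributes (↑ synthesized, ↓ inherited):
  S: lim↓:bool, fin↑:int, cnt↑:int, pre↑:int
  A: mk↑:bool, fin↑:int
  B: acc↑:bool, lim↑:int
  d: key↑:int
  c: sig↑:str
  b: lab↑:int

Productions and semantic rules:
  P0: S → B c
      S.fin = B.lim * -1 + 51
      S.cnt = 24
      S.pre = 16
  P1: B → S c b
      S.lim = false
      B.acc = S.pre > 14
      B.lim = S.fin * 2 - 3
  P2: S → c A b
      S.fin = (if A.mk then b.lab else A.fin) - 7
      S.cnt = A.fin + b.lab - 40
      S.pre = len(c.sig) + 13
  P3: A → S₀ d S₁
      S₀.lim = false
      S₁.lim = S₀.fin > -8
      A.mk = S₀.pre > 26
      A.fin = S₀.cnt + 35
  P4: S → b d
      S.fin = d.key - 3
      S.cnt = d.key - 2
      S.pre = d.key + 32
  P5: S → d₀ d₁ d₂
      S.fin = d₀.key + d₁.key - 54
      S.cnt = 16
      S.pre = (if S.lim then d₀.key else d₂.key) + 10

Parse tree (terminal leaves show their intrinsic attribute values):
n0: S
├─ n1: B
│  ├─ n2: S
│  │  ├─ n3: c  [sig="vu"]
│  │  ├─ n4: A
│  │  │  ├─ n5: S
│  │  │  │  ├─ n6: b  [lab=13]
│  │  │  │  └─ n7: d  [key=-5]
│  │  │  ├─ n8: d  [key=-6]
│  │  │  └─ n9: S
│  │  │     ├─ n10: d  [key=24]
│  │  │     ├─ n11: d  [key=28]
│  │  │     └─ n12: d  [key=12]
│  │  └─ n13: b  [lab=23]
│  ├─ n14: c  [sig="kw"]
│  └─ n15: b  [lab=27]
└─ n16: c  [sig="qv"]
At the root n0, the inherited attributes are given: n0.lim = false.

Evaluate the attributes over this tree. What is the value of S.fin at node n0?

22

1. n0.lim = false  [given at root]
2. n2.lim = false  [false]
3. n3.sig = "vu"  [terminal]
4. n5.lim = false  [false]
5. n6.lab = 13  [terminal]
6. n7.key = -5  [terminal]
7. n5.fin = -8  [d.key - 3]
8. n5.cnt = -7  [d.key - 2]
9. n5.pre = 27  [d.key + 32]
10. n8.key = -6  [terminal]
11. n9.lim = false  [S₀.fin > -8]
12. n10.key = 24  [terminal]
13. n11.key = 28  [terminal]
14. n12.key = 12  [terminal]
15. n9.fin = -2  [d₀.key + d₁.key - 54]
16. n9.cnt = 16  [16]
17. n9.pre = 22  [(if S.lim then d₀.key else d₂.key) + 10]
18. n4.mk = true  [S₀.pre > 26]
19. n4.fin = 28  [S₀.cnt + 35]
20. n13.lab = 23  [terminal]
21. n2.fin = 16  [(if A.mk then b.lab else A.fin) - 7]
22. n2.cnt = 11  [A.fin + b.lab - 40]
23. n2.pre = 15  [len(c.sig) + 13]
24. n14.sig = "kw"  [terminal]
25. n15.lab = 27  [terminal]
26. n1.acc = true  [S.pre > 14]
27. n1.lim = 29  [S.fin * 2 - 3]
28. n16.sig = "qv"  [terminal]
29. n0.fin = 22  [B.lim * -1 + 51]
30. n0.cnt = 24  [24]
31. n0.pre = 16  [16]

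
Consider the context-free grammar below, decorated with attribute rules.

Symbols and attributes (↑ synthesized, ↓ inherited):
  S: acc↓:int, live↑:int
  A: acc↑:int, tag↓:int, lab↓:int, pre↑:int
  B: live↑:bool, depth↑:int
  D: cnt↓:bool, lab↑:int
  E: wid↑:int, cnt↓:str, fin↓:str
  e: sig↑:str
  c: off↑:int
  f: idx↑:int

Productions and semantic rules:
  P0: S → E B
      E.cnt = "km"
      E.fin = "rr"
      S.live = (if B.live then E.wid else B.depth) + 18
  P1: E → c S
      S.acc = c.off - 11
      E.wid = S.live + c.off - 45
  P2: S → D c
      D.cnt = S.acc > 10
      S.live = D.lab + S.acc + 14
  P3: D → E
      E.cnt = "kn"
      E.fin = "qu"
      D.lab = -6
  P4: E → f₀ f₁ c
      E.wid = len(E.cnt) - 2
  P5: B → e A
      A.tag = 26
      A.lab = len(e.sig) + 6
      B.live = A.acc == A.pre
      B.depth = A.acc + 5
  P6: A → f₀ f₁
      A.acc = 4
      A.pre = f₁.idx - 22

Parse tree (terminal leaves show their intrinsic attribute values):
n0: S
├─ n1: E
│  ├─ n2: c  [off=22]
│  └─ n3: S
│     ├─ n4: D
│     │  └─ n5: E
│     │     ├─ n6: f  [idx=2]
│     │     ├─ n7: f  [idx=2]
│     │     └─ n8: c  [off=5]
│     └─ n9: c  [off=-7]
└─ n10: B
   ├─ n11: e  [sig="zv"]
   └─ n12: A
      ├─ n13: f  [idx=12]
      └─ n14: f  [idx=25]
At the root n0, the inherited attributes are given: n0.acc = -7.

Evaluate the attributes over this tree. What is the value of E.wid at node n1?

1. n0.acc = -7  [given at root]
2. n1.cnt = "km"  ["km"]
3. n1.fin = "rr"  ["rr"]
4. n2.off = 22  [terminal]
5. n3.acc = 11  [c.off - 11]
6. n4.cnt = true  [S.acc > 10]
7. n5.cnt = "kn"  ["kn"]
8. n5.fin = "qu"  ["qu"]
9. n6.idx = 2  [terminal]
10. n7.idx = 2  [terminal]
11. n8.off = 5  [terminal]
12. n5.wid = 0  [len(E.cnt) - 2]
13. n4.lab = -6  [-6]
14. n9.off = -7  [terminal]
15. n3.live = 19  [D.lab + S.acc + 14]
16. n1.wid = -4  [S.live + c.off - 45]
17. n11.sig = "zv"  [terminal]
18. n12.tag = 26  [26]
19. n12.lab = 8  [len(e.sig) + 6]
20. n13.idx = 12  [terminal]
21. n14.idx = 25  [terminal]
22. n12.acc = 4  [4]
23. n12.pre = 3  [f₁.idx - 22]
24. n10.live = false  [A.acc == A.pre]
25. n10.depth = 9  [A.acc + 5]
26. n0.live = 27  [(if B.live then E.wid else B.depth) + 18]

-4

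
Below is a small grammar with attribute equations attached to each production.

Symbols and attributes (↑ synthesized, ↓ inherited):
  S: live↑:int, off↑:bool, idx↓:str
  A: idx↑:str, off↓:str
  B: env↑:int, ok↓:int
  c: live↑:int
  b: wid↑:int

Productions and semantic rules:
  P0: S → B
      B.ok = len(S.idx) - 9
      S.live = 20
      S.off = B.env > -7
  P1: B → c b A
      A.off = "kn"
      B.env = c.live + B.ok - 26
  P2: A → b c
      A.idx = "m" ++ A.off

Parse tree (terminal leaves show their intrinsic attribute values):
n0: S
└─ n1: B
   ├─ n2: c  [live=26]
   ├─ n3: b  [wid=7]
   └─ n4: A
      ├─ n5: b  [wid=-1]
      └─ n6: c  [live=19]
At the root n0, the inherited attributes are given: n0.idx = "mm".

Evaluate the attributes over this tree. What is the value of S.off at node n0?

false

1. n0.idx = "mm"  [given at root]
2. n1.ok = -7  [len(S.idx) - 9]
3. n2.live = 26  [terminal]
4. n3.wid = 7  [terminal]
5. n4.off = "kn"  ["kn"]
6. n5.wid = -1  [terminal]
7. n6.live = 19  [terminal]
8. n4.idx = "mkn"  ["m" ++ A.off]
9. n1.env = -7  [c.live + B.ok - 26]
10. n0.live = 20  [20]
11. n0.off = false  [B.env > -7]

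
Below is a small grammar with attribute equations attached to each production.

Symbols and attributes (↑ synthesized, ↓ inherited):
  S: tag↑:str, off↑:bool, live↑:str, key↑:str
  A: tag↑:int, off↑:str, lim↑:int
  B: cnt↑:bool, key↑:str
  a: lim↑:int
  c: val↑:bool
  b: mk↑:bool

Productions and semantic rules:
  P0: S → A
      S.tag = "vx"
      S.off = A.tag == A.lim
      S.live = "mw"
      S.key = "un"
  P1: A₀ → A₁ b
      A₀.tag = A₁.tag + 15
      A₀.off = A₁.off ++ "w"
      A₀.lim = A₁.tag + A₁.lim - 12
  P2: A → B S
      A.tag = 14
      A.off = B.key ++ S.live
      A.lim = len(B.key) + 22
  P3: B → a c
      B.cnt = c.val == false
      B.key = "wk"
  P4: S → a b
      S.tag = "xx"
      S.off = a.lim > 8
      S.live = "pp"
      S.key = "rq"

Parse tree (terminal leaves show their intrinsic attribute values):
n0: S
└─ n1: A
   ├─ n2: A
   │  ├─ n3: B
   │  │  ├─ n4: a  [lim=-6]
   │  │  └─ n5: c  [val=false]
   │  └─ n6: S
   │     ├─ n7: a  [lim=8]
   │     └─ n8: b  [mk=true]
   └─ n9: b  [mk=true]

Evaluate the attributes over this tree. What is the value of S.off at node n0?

false

1. n4.lim = -6  [terminal]
2. n5.val = false  [terminal]
3. n3.cnt = true  [c.val == false]
4. n3.key = "wk"  ["wk"]
5. n7.lim = 8  [terminal]
6. n8.mk = true  [terminal]
7. n6.tag = "xx"  ["xx"]
8. n6.off = false  [a.lim > 8]
9. n6.live = "pp"  ["pp"]
10. n6.key = "rq"  ["rq"]
11. n2.tag = 14  [14]
12. n2.off = "wkpp"  [B.key ++ S.live]
13. n2.lim = 24  [len(B.key) + 22]
14. n9.mk = true  [terminal]
15. n1.tag = 29  [A₁.tag + 15]
16. n1.off = "wkppw"  [A₁.off ++ "w"]
17. n1.lim = 26  [A₁.tag + A₁.lim - 12]
18. n0.tag = "vx"  ["vx"]
19. n0.off = false  [A.tag == A.lim]
20. n0.live = "mw"  ["mw"]
21. n0.key = "un"  ["un"]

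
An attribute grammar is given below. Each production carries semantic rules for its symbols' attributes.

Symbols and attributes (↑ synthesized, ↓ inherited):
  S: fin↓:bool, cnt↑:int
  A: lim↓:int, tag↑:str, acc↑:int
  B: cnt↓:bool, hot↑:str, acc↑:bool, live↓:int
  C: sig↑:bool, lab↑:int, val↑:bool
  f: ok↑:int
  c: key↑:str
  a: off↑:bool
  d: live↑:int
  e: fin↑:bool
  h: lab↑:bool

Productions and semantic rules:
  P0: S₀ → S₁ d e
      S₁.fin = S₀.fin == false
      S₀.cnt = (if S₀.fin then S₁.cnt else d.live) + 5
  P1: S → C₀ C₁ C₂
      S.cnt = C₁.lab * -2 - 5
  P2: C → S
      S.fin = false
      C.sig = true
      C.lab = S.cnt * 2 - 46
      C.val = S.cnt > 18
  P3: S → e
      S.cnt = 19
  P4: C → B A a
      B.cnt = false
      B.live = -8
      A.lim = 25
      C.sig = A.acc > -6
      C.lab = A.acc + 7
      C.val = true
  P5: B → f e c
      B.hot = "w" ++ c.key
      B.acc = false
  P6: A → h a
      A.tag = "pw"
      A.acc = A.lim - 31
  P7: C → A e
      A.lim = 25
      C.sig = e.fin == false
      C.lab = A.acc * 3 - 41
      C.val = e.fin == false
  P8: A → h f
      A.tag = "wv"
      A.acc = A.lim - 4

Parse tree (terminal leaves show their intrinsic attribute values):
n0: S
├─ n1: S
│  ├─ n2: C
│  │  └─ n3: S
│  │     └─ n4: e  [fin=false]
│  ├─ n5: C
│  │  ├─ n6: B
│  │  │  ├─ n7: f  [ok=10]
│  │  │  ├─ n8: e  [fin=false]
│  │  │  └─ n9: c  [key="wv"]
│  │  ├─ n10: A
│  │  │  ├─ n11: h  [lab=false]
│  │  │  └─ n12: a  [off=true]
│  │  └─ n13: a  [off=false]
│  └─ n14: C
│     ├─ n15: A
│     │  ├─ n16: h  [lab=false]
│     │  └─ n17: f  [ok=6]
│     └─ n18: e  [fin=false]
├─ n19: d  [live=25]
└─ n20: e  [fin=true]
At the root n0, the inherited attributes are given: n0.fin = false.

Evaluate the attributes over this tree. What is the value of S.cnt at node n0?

30

1. n0.fin = false  [given at root]
2. n1.fin = true  [S₀.fin == false]
3. n3.fin = false  [false]
4. n4.fin = false  [terminal]
5. n3.cnt = 19  [19]
6. n2.sig = true  [true]
7. n2.lab = -8  [S.cnt * 2 - 46]
8. n2.val = true  [S.cnt > 18]
9. n6.cnt = false  [false]
10. n6.live = -8  [-8]
11. n7.ok = 10  [terminal]
12. n8.fin = false  [terminal]
13. n9.key = "wv"  [terminal]
14. n6.hot = "wwv"  ["w" ++ c.key]
15. n6.acc = false  [false]
16. n10.lim = 25  [25]
17. n11.lab = false  [terminal]
18. n12.off = true  [terminal]
19. n10.tag = "pw"  ["pw"]
20. n10.acc = -6  [A.lim - 31]
21. n13.off = false  [terminal]
22. n5.sig = false  [A.acc > -6]
23. n5.lab = 1  [A.acc + 7]
24. n5.val = true  [true]
25. n15.lim = 25  [25]
26. n16.lab = false  [terminal]
27. n17.ok = 6  [terminal]
28. n15.tag = "wv"  ["wv"]
29. n15.acc = 21  [A.lim - 4]
30. n18.fin = false  [terminal]
31. n14.sig = true  [e.fin == false]
32. n14.lab = 22  [A.acc * 3 - 41]
33. n14.val = true  [e.fin == false]
34. n1.cnt = -7  [C₁.lab * -2 - 5]
35. n19.live = 25  [terminal]
36. n20.fin = true  [terminal]
37. n0.cnt = 30  [(if S₀.fin then S₁.cnt else d.live) + 5]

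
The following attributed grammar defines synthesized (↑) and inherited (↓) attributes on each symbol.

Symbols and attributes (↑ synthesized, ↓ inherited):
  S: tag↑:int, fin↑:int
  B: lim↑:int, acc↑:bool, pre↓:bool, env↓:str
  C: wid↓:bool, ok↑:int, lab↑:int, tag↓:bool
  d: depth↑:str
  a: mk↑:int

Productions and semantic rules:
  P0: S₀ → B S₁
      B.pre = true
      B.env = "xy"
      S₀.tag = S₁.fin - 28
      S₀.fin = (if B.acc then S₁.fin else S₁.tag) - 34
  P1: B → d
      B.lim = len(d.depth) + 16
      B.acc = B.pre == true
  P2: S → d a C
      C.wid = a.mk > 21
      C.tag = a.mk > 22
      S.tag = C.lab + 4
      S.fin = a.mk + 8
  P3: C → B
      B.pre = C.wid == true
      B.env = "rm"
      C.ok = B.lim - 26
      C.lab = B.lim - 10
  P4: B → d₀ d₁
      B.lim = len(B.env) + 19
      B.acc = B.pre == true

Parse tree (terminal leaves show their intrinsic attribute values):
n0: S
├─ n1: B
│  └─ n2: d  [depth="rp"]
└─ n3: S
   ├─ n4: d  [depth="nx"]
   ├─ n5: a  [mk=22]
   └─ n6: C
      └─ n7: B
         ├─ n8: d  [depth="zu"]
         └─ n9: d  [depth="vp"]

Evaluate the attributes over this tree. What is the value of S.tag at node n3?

1. n1.pre = true  [true]
2. n1.env = "xy"  ["xy"]
3. n2.depth = "rp"  [terminal]
4. n1.lim = 18  [len(d.depth) + 16]
5. n1.acc = true  [B.pre == true]
6. n4.depth = "nx"  [terminal]
7. n5.mk = 22  [terminal]
8. n6.wid = true  [a.mk > 21]
9. n6.tag = false  [a.mk > 22]
10. n7.pre = true  [C.wid == true]
11. n7.env = "rm"  ["rm"]
12. n8.depth = "zu"  [terminal]
13. n9.depth = "vp"  [terminal]
14. n7.lim = 21  [len(B.env) + 19]
15. n7.acc = true  [B.pre == true]
16. n6.ok = -5  [B.lim - 26]
17. n6.lab = 11  [B.lim - 10]
18. n3.tag = 15  [C.lab + 4]
19. n3.fin = 30  [a.mk + 8]
20. n0.tag = 2  [S₁.fin - 28]
21. n0.fin = -4  [(if B.acc then S₁.fin else S₁.tag) - 34]

15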